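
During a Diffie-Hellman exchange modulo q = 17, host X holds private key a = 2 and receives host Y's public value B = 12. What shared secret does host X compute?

8

Shared key K = 12^2 mod 17.
12^1 ≡ 12 (mod 17)
12^2 = (12^1)^2 ≡ 12^2 = 144 ≡ 8 (mod 17)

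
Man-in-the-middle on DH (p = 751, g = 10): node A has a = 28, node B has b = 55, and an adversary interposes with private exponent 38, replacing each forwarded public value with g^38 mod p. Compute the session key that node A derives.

347

Node A receives an adversary's public value M = 10^38 mod 751 instead of the honest one.
10^1 ≡ 10 (mod 751)
10^2 = (10^1)^2 ≡ 10^2 = 100 ≡ 100 (mod 751)
10^4 = (10^2)^2 ≡ 100^2 = 10000 ≡ 237 (mod 751)
10^8 = (10^4)^2 ≡ 237^2 = 56169 ≡ 595 (mod 751)
10^16 = (10^8)^2 ≡ 595^2 = 354025 ≡ 304 (mod 751)
10^32 = (10^16)^2 ≡ 304^2 = 92416 ≡ 43 (mod 751)
10^38 = 10^32 · 10^4 · 10^2 ≡ 43 · 237 · 100 ≡ 744 (mod 751).
So M = 744. Node A computes K = M^28 mod 751.
744^1 ≡ 744 (mod 751)
744^2 = (744^1)^2 ≡ 744^2 = 553536 ≡ 49 (mod 751)
744^4 = (744^2)^2 ≡ 49^2 = 2401 ≡ 148 (mod 751)
744^8 = (744^4)^2 ≡ 148^2 = 21904 ≡ 125 (mod 751)
744^16 = (744^8)^2 ≡ 125^2 = 15625 ≡ 605 (mod 751)
744^28 = 744^16 · 744^8 · 744^4 ≡ 605 · 125 · 148 ≡ 347 (mod 751).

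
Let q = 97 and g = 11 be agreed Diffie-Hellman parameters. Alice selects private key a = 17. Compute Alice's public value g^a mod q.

94

Public value = 11^17 mod 97.
11^1 ≡ 11 (mod 97)
11^2 = (11^1)^2 ≡ 11^2 = 121 ≡ 24 (mod 97)
11^4 = (11^2)^2 ≡ 24^2 = 576 ≡ 91 (mod 97)
11^8 = (11^4)^2 ≡ 91^2 = 8281 ≡ 36 (mod 97)
11^16 = (11^8)^2 ≡ 36^2 = 1296 ≡ 35 (mod 97)
11^17 = 11^16 · 11^1 ≡ 35 · 11 ≡ 94 (mod 97).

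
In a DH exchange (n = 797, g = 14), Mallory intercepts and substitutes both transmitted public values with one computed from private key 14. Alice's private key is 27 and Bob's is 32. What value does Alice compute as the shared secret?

413

Alice receives Mallory's public value M = 14^14 mod 797 instead of the honest one.
14^1 ≡ 14 (mod 797)
14^2 = (14^1)^2 ≡ 14^2 = 196 ≡ 196 (mod 797)
14^4 = (14^2)^2 ≡ 196^2 = 38416 ≡ 160 (mod 797)
14^8 = (14^4)^2 ≡ 160^2 = 25600 ≡ 96 (mod 797)
14^14 = 14^8 · 14^4 · 14^2 ≡ 96 · 160 · 196 ≡ 291 (mod 797).
So M = 291. Alice computes K = M^27 mod 797.
291^1 ≡ 291 (mod 797)
291^2 = (291^1)^2 ≡ 291^2 = 84681 ≡ 199 (mod 797)
291^4 = (291^2)^2 ≡ 199^2 = 39601 ≡ 548 (mod 797)
291^8 = (291^4)^2 ≡ 548^2 = 300304 ≡ 632 (mod 797)
291^16 = (291^8)^2 ≡ 632^2 = 399424 ≡ 127 (mod 797)
291^27 = 291^16 · 291^8 · 291^2 · 291^1 ≡ 127 · 632 · 199 · 291 ≡ 413 (mod 797).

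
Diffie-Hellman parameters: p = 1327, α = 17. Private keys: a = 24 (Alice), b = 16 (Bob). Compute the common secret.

Bob sends B = α^b mod p = 17^16 mod 1327.
17^1 ≡ 17 (mod 1327)
17^2 = (17^1)^2 ≡ 17^2 = 289 ≡ 289 (mod 1327)
17^4 = (17^2)^2 ≡ 289^2 = 83521 ≡ 1247 (mod 1327)
17^8 = (17^4)^2 ≡ 1247^2 = 1555009 ≡ 1092 (mod 1327)
17^16 = (17^8)^2 ≡ 1092^2 = 1192464 ≡ 818 (mod 1327)
So B = 818. Alice then computes K = B^a mod p = 818^24 mod 1327.
818^1 ≡ 818 (mod 1327)
818^2 = (818^1)^2 ≡ 818^2 = 669124 ≡ 316 (mod 1327)
818^4 = (818^2)^2 ≡ 316^2 = 99856 ≡ 331 (mod 1327)
818^8 = (818^4)^2 ≡ 331^2 = 109561 ≡ 747 (mod 1327)
818^16 = (818^8)^2 ≡ 747^2 = 558009 ≡ 669 (mod 1327)
818^24 = 818^16 · 818^8 ≡ 669 · 747 ≡ 791 (mod 1327).

791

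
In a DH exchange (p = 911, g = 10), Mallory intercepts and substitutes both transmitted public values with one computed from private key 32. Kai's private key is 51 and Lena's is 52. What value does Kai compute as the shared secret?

634

Kai receives Mallory's public value M = 10^32 mod 911 instead of the honest one.
10^1 ≡ 10 (mod 911)
10^2 = (10^1)^2 ≡ 10^2 = 100 ≡ 100 (mod 911)
10^4 = (10^2)^2 ≡ 100^2 = 10000 ≡ 890 (mod 911)
10^8 = (10^4)^2 ≡ 890^2 = 792100 ≡ 441 (mod 911)
10^16 = (10^8)^2 ≡ 441^2 = 194481 ≡ 438 (mod 911)
10^32 = (10^16)^2 ≡ 438^2 = 191844 ≡ 534 (mod 911)
So M = 534. Kai computes K = M^51 mod 911.
534^1 ≡ 534 (mod 911)
534^2 = (534^1)^2 ≡ 534^2 = 285156 ≡ 13 (mod 911)
534^4 = (534^2)^2 ≡ 13^2 = 169 ≡ 169 (mod 911)
534^8 = (534^4)^2 ≡ 169^2 = 28561 ≡ 320 (mod 911)
534^16 = (534^8)^2 ≡ 320^2 = 102400 ≡ 368 (mod 911)
534^32 = (534^16)^2 ≡ 368^2 = 135424 ≡ 596 (mod 911)
534^51 = 534^32 · 534^16 · 534^2 · 534^1 ≡ 596 · 368 · 13 · 534 ≡ 634 (mod 911).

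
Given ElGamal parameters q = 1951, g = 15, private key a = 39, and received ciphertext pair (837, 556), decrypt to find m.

1878

Shared mask s = c₁^a mod q = 837^39 mod 1951.
837^1 ≡ 837 (mod 1951)
837^2 = (837^1)^2 ≡ 837^2 = 700569 ≡ 160 (mod 1951)
837^4 = (837^2)^2 ≡ 160^2 = 25600 ≡ 237 (mod 1951)
837^8 = (837^4)^2 ≡ 237^2 = 56169 ≡ 1541 (mod 1951)
837^16 = (837^8)^2 ≡ 1541^2 = 2374681 ≡ 314 (mod 1951)
837^32 = (837^16)^2 ≡ 314^2 = 98596 ≡ 1046 (mod 1951)
837^39 = 837^32 · 837^4 · 837^2 · 837^1 ≡ 1046 · 237 · 160 · 837 ≡ 420 (mod 1951).
So s = 420; s⁻¹ ≡ 1807 (mod 1951).
m = c₂ · s⁻¹ mod 1951 = 556 · 1807 mod 1951 = 1878.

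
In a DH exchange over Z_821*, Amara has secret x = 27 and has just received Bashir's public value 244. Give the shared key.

654

Shared key K = 244^27 mod 821.
244^1 ≡ 244 (mod 821)
244^2 = (244^1)^2 ≡ 244^2 = 59536 ≡ 424 (mod 821)
244^4 = (244^2)^2 ≡ 424^2 = 179776 ≡ 798 (mod 821)
244^8 = (244^4)^2 ≡ 798^2 = 636804 ≡ 529 (mod 821)
244^16 = (244^8)^2 ≡ 529^2 = 279841 ≡ 701 (mod 821)
244^27 = 244^16 · 244^8 · 244^2 · 244^1 ≡ 701 · 529 · 424 · 244 ≡ 654 (mod 821).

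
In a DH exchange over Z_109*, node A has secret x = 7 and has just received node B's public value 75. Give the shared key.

Shared key K = 75^7 mod 109.
75^1 ≡ 75 (mod 109)
75^2 = (75^1)^2 ≡ 75^2 = 5625 ≡ 66 (mod 109)
75^4 = (75^2)^2 ≡ 66^2 = 4356 ≡ 105 (mod 109)
75^7 = 75^4 · 75^2 · 75^1 ≡ 105 · 66 · 75 ≡ 38 (mod 109).

38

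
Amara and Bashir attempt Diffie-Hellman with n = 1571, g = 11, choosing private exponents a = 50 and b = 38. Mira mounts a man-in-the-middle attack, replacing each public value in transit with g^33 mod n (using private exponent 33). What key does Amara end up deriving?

223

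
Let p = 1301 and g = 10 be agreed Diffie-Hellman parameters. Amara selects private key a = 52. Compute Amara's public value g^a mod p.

468

Public value = 10^52 mod 1301.
10^1 ≡ 10 (mod 1301)
10^2 = (10^1)^2 ≡ 10^2 = 100 ≡ 100 (mod 1301)
10^4 = (10^2)^2 ≡ 100^2 = 10000 ≡ 893 (mod 1301)
10^8 = (10^4)^2 ≡ 893^2 = 797449 ≡ 1237 (mod 1301)
10^16 = (10^8)^2 ≡ 1237^2 = 1530169 ≡ 193 (mod 1301)
10^32 = (10^16)^2 ≡ 193^2 = 37249 ≡ 821 (mod 1301)
10^52 = 10^32 · 10^16 · 10^4 ≡ 821 · 193 · 893 ≡ 468 (mod 1301).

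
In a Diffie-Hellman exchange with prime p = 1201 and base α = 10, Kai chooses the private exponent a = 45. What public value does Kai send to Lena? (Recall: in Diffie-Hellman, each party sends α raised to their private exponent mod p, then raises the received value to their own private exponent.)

Public value = 10^45 mod 1201.
10^1 ≡ 10 (mod 1201)
10^2 = (10^1)^2 ≡ 10^2 = 100 ≡ 100 (mod 1201)
10^4 = (10^2)^2 ≡ 100^2 = 10000 ≡ 392 (mod 1201)
10^8 = (10^4)^2 ≡ 392^2 = 153664 ≡ 1137 (mod 1201)
10^16 = (10^8)^2 ≡ 1137^2 = 1292769 ≡ 493 (mod 1201)
10^32 = (10^16)^2 ≡ 493^2 = 243049 ≡ 447 (mod 1201)
10^45 = 10^32 · 10^8 · 10^4 · 10^1 ≡ 447 · 1137 · 392 · 10 ≡ 15 (mod 1201).

15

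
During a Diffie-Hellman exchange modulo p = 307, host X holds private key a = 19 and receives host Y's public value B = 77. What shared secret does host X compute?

97

Shared key K = 77^19 mod 307.
77^1 ≡ 77 (mod 307)
77^2 = (77^1)^2 ≡ 77^2 = 5929 ≡ 96 (mod 307)
77^4 = (77^2)^2 ≡ 96^2 = 9216 ≡ 6 (mod 307)
77^8 = (77^4)^2 ≡ 6^2 = 36 ≡ 36 (mod 307)
77^16 = (77^8)^2 ≡ 36^2 = 1296 ≡ 68 (mod 307)
77^19 = 77^16 · 77^2 · 77^1 ≡ 68 · 96 · 77 ≡ 97 (mod 307).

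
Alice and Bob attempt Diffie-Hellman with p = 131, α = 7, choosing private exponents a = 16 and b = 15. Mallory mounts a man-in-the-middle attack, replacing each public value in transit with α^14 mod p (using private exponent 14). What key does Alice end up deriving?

101

Alice receives Mallory's public value M = 7^14 mod 131 instead of the honest one.
7^1 ≡ 7 (mod 131)
7^2 = (7^1)^2 ≡ 7^2 = 49 ≡ 49 (mod 131)
7^4 = (7^2)^2 ≡ 49^2 = 2401 ≡ 43 (mod 131)
7^8 = (7^4)^2 ≡ 43^2 = 1849 ≡ 15 (mod 131)
7^14 = 7^8 · 7^4 · 7^2 ≡ 15 · 43 · 49 ≡ 34 (mod 131).
So M = 34. Alice computes K = M^16 mod 131.
34^1 ≡ 34 (mod 131)
34^2 = (34^1)^2 ≡ 34^2 = 1156 ≡ 108 (mod 131)
34^4 = (34^2)^2 ≡ 108^2 = 11664 ≡ 5 (mod 131)
34^8 = (34^4)^2 ≡ 5^2 = 25 ≡ 25 (mod 131)
34^16 = (34^8)^2 ≡ 25^2 = 625 ≡ 101 (mod 131)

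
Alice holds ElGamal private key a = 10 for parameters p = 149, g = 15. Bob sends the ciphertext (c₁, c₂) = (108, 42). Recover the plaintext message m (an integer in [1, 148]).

67

Shared mask s = c₁^a mod p = 108^10 mod 149.
108^1 ≡ 108 (mod 149)
108^2 = (108^1)^2 ≡ 108^2 = 11664 ≡ 42 (mod 149)
108^4 = (108^2)^2 ≡ 42^2 = 1764 ≡ 125 (mod 149)
108^8 = (108^4)^2 ≡ 125^2 = 15625 ≡ 129 (mod 149)
108^10 = 108^8 · 108^2 ≡ 129 · 42 ≡ 54 (mod 149).
So s = 54; s⁻¹ ≡ 69 (mod 149).
m = c₂ · s⁻¹ mod 149 = 42 · 69 mod 149 = 67.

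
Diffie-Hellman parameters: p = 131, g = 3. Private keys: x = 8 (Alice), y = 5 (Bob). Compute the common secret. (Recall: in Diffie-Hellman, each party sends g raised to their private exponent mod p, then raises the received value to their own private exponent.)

52

Bob sends B = g^y mod p = 3^5 mod 131.
3^1 ≡ 3 (mod 131)
3^2 = (3^1)^2 ≡ 3^2 = 9 ≡ 9 (mod 131)
3^4 = (3^2)^2 ≡ 9^2 = 81 ≡ 81 (mod 131)
3^5 = 3^4 · 3^1 ≡ 81 · 3 ≡ 112 (mod 131).
So B = 112. Alice then computes K = B^x mod p = 112^8 mod 131.
112^1 ≡ 112 (mod 131)
112^2 = (112^1)^2 ≡ 112^2 = 12544 ≡ 99 (mod 131)
112^4 = (112^2)^2 ≡ 99^2 = 9801 ≡ 107 (mod 131)
112^8 = (112^4)^2 ≡ 107^2 = 11449 ≡ 52 (mod 131)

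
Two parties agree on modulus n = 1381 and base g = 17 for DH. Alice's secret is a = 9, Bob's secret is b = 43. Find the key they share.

Alice sends A = g^a mod n = 17^9 mod 1381.
17^1 ≡ 17 (mod 1381)
17^2 = (17^1)^2 ≡ 17^2 = 289 ≡ 289 (mod 1381)
17^4 = (17^2)^2 ≡ 289^2 = 83521 ≡ 661 (mod 1381)
17^8 = (17^4)^2 ≡ 661^2 = 436921 ≡ 525 (mod 1381)
17^9 = 17^8 · 17^1 ≡ 525 · 17 ≡ 639 (mod 1381).
So A = 639. Bob then computes K = A^b mod n = 639^43 mod 1381.
639^1 ≡ 639 (mod 1381)
639^2 = (639^1)^2 ≡ 639^2 = 408321 ≡ 926 (mod 1381)
639^4 = (639^2)^2 ≡ 926^2 = 857476 ≡ 1256 (mod 1381)
639^8 = (639^4)^2 ≡ 1256^2 = 1577536 ≡ 434 (mod 1381)
639^16 = (639^8)^2 ≡ 434^2 = 188356 ≡ 540 (mod 1381)
639^32 = (639^16)^2 ≡ 540^2 = 291600 ≡ 209 (mod 1381)
639^43 = 639^32 · 639^8 · 639^2 · 639^1 ≡ 209 · 434 · 926 · 639 ≡ 246 (mod 1381).

246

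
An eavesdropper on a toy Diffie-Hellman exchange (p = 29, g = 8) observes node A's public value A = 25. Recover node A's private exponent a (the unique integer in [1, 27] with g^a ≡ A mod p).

Try successive powers of 8 modulo 29:
8^1 ≡ 8
8^2 ≡ 6
8^3 ≡ 19
8^4 ≡ 7
8^5 ≡ 27
8^6 ≡ 13
8^7 ≡ 17
8^8 ≡ 20
8^9 ≡ 15
8^10 ≡ 4
8^11 ≡ 3
8^12 ≡ 24
8^13 ≡ 18
8^14 ≡ 28
8^15 ≡ 21
8^16 ≡ 23
8^17 ≡ 10
8^18 ≡ 22
8^19 ≡ 2
8^20 ≡ 16
8^21 ≡ 12
8^22 ≡ 9
8^23 ≡ 14
8^24 ≡ 25
Found: a = 24.

24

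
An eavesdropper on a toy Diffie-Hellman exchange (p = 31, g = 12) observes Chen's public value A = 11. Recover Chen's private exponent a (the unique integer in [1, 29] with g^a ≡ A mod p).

Try successive powers of 12 modulo 31:
12^1 ≡ 12
12^2 ≡ 20
12^3 ≡ 23
12^4 ≡ 28
12^5 ≡ 26
12^6 ≡ 2
12^7 ≡ 24
12^8 ≡ 9
12^9 ≡ 15
12^10 ≡ 25
12^11 ≡ 21
12^12 ≡ 4
12^13 ≡ 17
12^14 ≡ 18
12^15 ≡ 30
12^16 ≡ 19
12^17 ≡ 11
Found: a = 17.

17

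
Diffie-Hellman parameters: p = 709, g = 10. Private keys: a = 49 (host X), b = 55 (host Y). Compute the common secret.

Host X sends A = g^a mod p = 10^49 mod 709.
10^1 ≡ 10 (mod 709)
10^2 = (10^1)^2 ≡ 10^2 = 100 ≡ 100 (mod 709)
10^4 = (10^2)^2 ≡ 100^2 = 10000 ≡ 74 (mod 709)
10^8 = (10^4)^2 ≡ 74^2 = 5476 ≡ 513 (mod 709)
10^16 = (10^8)^2 ≡ 513^2 = 263169 ≡ 130 (mod 709)
10^32 = (10^16)^2 ≡ 130^2 = 16900 ≡ 593 (mod 709)
10^49 = 10^32 · 10^16 · 10^1 ≡ 593 · 130 · 10 ≡ 217 (mod 709).
So A = 217. Host Y then computes K = A^b mod p = 217^55 mod 709.
217^1 ≡ 217 (mod 709)
217^2 = (217^1)^2 ≡ 217^2 = 47089 ≡ 295 (mod 709)
217^4 = (217^2)^2 ≡ 295^2 = 87025 ≡ 527 (mod 709)
217^8 = (217^4)^2 ≡ 527^2 = 277729 ≡ 510 (mod 709)
217^16 = (217^8)^2 ≡ 510^2 = 260100 ≡ 606 (mod 709)
217^32 = (217^16)^2 ≡ 606^2 = 367236 ≡ 683 (mod 709)
217^55 = 217^32 · 217^16 · 217^4 · 217^2 · 217^1 ≡ 683 · 606 · 527 · 295 · 217 ≡ 354 (mod 709).

354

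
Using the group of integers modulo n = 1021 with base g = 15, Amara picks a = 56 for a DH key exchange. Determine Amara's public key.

Public value = 15^56 mod 1021.
15^1 ≡ 15 (mod 1021)
15^2 = (15^1)^2 ≡ 15^2 = 225 ≡ 225 (mod 1021)
15^4 = (15^2)^2 ≡ 225^2 = 50625 ≡ 596 (mod 1021)
15^8 = (15^4)^2 ≡ 596^2 = 355216 ≡ 929 (mod 1021)
15^16 = (15^8)^2 ≡ 929^2 = 863041 ≡ 296 (mod 1021)
15^32 = (15^16)^2 ≡ 296^2 = 87616 ≡ 831 (mod 1021)
15^56 = 15^32 · 15^16 · 15^8 ≡ 831 · 296 · 929 ≡ 673 (mod 1021).

673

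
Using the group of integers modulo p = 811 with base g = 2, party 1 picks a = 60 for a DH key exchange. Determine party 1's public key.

Public value = 2^60 mod 811.
2^1 ≡ 2 (mod 811)
2^2 = (2^1)^2 ≡ 2^2 = 4 ≡ 4 (mod 811)
2^4 = (2^2)^2 ≡ 4^2 = 16 ≡ 16 (mod 811)
2^8 = (2^4)^2 ≡ 16^2 = 256 ≡ 256 (mod 811)
2^16 = (2^8)^2 ≡ 256^2 = 65536 ≡ 656 (mod 811)
2^32 = (2^16)^2 ≡ 656^2 = 430336 ≡ 506 (mod 811)
2^60 = 2^32 · 2^16 · 2^8 · 2^4 ≡ 506 · 656 · 256 · 16 ≡ 796 (mod 811).

796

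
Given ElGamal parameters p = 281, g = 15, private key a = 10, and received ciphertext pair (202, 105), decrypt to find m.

Shared mask s = c₁^a mod p = 202^10 mod 281.
202^1 ≡ 202 (mod 281)
202^2 = (202^1)^2 ≡ 202^2 = 40804 ≡ 59 (mod 281)
202^4 = (202^2)^2 ≡ 59^2 = 3481 ≡ 109 (mod 281)
202^8 = (202^4)^2 ≡ 109^2 = 11881 ≡ 79 (mod 281)
202^10 = 202^8 · 202^2 ≡ 79 · 59 ≡ 165 (mod 281).
So s = 165; s⁻¹ ≡ 109 (mod 281).
m = c₂ · s⁻¹ mod 281 = 105 · 109 mod 281 = 205.

205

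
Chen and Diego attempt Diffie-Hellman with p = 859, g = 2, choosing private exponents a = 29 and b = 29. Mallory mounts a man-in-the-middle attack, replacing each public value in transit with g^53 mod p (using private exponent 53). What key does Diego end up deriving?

Diego receives Mallory's public value M = 2^53 mod 859 instead of the honest one.
2^1 ≡ 2 (mod 859)
2^2 = (2^1)^2 ≡ 2^2 = 4 ≡ 4 (mod 859)
2^4 = (2^2)^2 ≡ 4^2 = 16 ≡ 16 (mod 859)
2^8 = (2^4)^2 ≡ 16^2 = 256 ≡ 256 (mod 859)
2^16 = (2^8)^2 ≡ 256^2 = 65536 ≡ 252 (mod 859)
2^32 = (2^16)^2 ≡ 252^2 = 63504 ≡ 797 (mod 859)
2^53 = 2^32 · 2^16 · 2^4 · 2^1 ≡ 797 · 252 · 16 · 2 ≡ 829 (mod 859).
So M = 829. Diego computes K = M^29 mod 859.
829^1 ≡ 829 (mod 859)
829^2 = (829^1)^2 ≡ 829^2 = 687241 ≡ 41 (mod 859)
829^4 = (829^2)^2 ≡ 41^2 = 1681 ≡ 822 (mod 859)
829^8 = (829^4)^2 ≡ 822^2 = 675684 ≡ 510 (mod 859)
829^16 = (829^8)^2 ≡ 510^2 = 260100 ≡ 682 (mod 859)
829^29 = 829^16 · 829^8 · 829^4 · 829^1 ≡ 682 · 510 · 822 · 829 ≡ 73 (mod 859).

73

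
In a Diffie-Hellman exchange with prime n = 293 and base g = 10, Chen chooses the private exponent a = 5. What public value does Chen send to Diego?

87

Public value = 10^5 mod 293.
10^1 ≡ 10 (mod 293)
10^2 = (10^1)^2 ≡ 10^2 = 100 ≡ 100 (mod 293)
10^4 = (10^2)^2 ≡ 100^2 = 10000 ≡ 38 (mod 293)
10^5 = 10^4 · 10^1 ≡ 38 · 10 ≡ 87 (mod 293).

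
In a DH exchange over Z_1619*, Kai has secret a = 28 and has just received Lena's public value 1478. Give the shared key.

53

Shared key K = 1478^28 mod 1619.
1478^1 ≡ 1478 (mod 1619)
1478^2 = (1478^1)^2 ≡ 1478^2 = 2184484 ≡ 453 (mod 1619)
1478^4 = (1478^2)^2 ≡ 453^2 = 205209 ≡ 1215 (mod 1619)
1478^8 = (1478^4)^2 ≡ 1215^2 = 1476225 ≡ 1316 (mod 1619)
1478^16 = (1478^8)^2 ≡ 1316^2 = 1731856 ≡ 1145 (mod 1619)
1478^28 = 1478^16 · 1478^8 · 1478^4 ≡ 1145 · 1316 · 1215 ≡ 53 (mod 1619).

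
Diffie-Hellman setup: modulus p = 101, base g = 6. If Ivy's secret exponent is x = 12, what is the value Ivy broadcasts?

36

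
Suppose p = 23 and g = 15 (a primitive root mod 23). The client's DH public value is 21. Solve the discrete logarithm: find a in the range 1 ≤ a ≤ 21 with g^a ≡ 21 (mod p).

15

Try successive powers of 15 modulo 23:
15^1 ≡ 15
15^2 ≡ 18
15^3 ≡ 17
15^4 ≡ 2
15^5 ≡ 7
15^6 ≡ 13
15^7 ≡ 11
15^8 ≡ 4
15^9 ≡ 14
15^10 ≡ 3
15^11 ≡ 22
15^12 ≡ 8
15^13 ≡ 5
15^14 ≡ 6
15^15 ≡ 21
Found: a = 15.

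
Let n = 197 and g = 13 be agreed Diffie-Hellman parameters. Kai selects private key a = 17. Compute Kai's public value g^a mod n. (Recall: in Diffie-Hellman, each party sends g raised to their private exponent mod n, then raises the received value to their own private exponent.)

176

Public value = 13^17 mod 197.
13^1 ≡ 13 (mod 197)
13^2 = (13^1)^2 ≡ 13^2 = 169 ≡ 169 (mod 197)
13^4 = (13^2)^2 ≡ 169^2 = 28561 ≡ 193 (mod 197)
13^8 = (13^4)^2 ≡ 193^2 = 37249 ≡ 16 (mod 197)
13^16 = (13^8)^2 ≡ 16^2 = 256 ≡ 59 (mod 197)
13^17 = 13^16 · 13^1 ≡ 59 · 13 ≡ 176 (mod 197).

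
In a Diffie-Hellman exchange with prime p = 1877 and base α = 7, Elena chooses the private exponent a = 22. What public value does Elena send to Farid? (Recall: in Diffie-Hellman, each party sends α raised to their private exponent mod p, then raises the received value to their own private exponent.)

877

Public value = 7^22 (mod 1877).
7^1 ≡ 7 (mod 1877)
7^2 = (7^1)^2 ≡ 7^2 = 49 ≡ 49 (mod 1877)
7^4 = (7^2)^2 ≡ 49^2 = 2401 ≡ 524 (mod 1877)
7^8 = (7^4)^2 ≡ 524^2 = 274576 ≡ 534 (mod 1877)
7^16 = (7^8)^2 ≡ 534^2 = 285156 ≡ 1729 (mod 1877)
7^22 = 7^16 · 7^4 · 7^2 ≡ 1729 · 524 · 49 ≡ 877 (mod 1877).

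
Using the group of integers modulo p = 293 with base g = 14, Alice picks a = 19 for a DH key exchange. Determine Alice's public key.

228

Public value = 14^{19} \pmod{293}.
14^1 ≡ 14 (mod 293)
14^2 = (14^1)^2 ≡ 14^2 = 196 ≡ 196 (mod 293)
14^4 = (14^2)^2 ≡ 196^2 = 38416 ≡ 33 (mod 293)
14^8 = (14^4)^2 ≡ 33^2 = 1089 ≡ 210 (mod 293)
14^16 = (14^8)^2 ≡ 210^2 = 44100 ≡ 150 (mod 293)
14^19 = 14^16 · 14^2 · 14^1 ≡ 150 · 196 · 14 ≡ 228 (mod 293).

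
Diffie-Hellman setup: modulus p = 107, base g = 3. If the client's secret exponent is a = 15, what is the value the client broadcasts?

100

Public value = 3^15 mod 107.
3^1 ≡ 3 (mod 107)
3^2 = (3^1)^2 ≡ 3^2 = 9 ≡ 9 (mod 107)
3^4 = (3^2)^2 ≡ 9^2 = 81 ≡ 81 (mod 107)
3^8 = (3^4)^2 ≡ 81^2 = 6561 ≡ 34 (mod 107)
3^15 = 3^8 · 3^4 · 3^2 · 3^1 ≡ 34 · 81 · 9 · 3 ≡ 100 (mod 107).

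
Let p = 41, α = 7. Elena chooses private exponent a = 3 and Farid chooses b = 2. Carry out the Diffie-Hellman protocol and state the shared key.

20

Farid sends B = α^b mod p = 7^2 mod 41.
7^1 ≡ 7 (mod 41)
7^2 = (7^1)^2 ≡ 7^2 = 49 ≡ 8 (mod 41)
So B = 8. Elena then computes K = B^a mod p = 8^3 mod 41.
8^1 ≡ 8 (mod 41)
8^2 = (8^1)^2 ≡ 8^2 = 64 ≡ 23 (mod 41)
8^3 = 8^2 · 8^1 ≡ 23 · 8 ≡ 20 (mod 41).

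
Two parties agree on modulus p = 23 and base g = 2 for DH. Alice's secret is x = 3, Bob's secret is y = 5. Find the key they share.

Bob sends B = g^y mod p = 2^5 mod 23.
2^1 ≡ 2 (mod 23)
2^2 = (2^1)^2 ≡ 2^2 = 4 ≡ 4 (mod 23)
2^4 = (2^2)^2 ≡ 4^2 = 16 ≡ 16 (mod 23)
2^5 = 2^4 · 2^1 ≡ 16 · 2 ≡ 9 (mod 23).
So B = 9. Alice then computes K = B^x mod p = 9^3 mod 23.
9^1 ≡ 9 (mod 23)
9^2 = (9^1)^2 ≡ 9^2 = 81 ≡ 12 (mod 23)
9^3 = 9^2 · 9^1 ≡ 12 · 9 ≡ 16 (mod 23).

16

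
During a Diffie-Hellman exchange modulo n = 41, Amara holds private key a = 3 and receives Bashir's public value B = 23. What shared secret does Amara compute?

31

Shared key K = 23^3 mod 41.
23^1 ≡ 23 (mod 41)
23^2 = (23^1)^2 ≡ 23^2 = 529 ≡ 37 (mod 41)
23^3 = 23^2 · 23^1 ≡ 37 · 23 ≡ 31 (mod 41).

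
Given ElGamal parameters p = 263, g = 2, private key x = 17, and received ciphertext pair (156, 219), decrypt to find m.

154

Shared mask s = c₁^x mod p = 156^17 mod 263.
156^1 ≡ 156 (mod 263)
156^2 = (156^1)^2 ≡ 156^2 = 24336 ≡ 140 (mod 263)
156^4 = (156^2)^2 ≡ 140^2 = 19600 ≡ 138 (mod 263)
156^8 = (156^4)^2 ≡ 138^2 = 19044 ≡ 108 (mod 263)
156^16 = (156^8)^2 ≡ 108^2 = 11664 ≡ 92 (mod 263)
156^17 = 156^16 · 156^1 ≡ 92 · 156 ≡ 150 (mod 263).
So s = 150; s⁻¹ ≡ 128 (mod 263).
m = c₂ · s⁻¹ mod 263 = 219 · 128 mod 263 = 154.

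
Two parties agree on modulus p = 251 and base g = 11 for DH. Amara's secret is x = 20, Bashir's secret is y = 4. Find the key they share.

Amara sends A = g^x mod p = 11^20 mod 251.
11^1 ≡ 11 (mod 251)
11^2 = (11^1)^2 ≡ 11^2 = 121 ≡ 121 (mod 251)
11^4 = (11^2)^2 ≡ 121^2 = 14641 ≡ 83 (mod 251)
11^8 = (11^4)^2 ≡ 83^2 = 6889 ≡ 112 (mod 251)
11^16 = (11^8)^2 ≡ 112^2 = 12544 ≡ 245 (mod 251)
11^20 = 11^16 · 11^4 ≡ 245 · 83 ≡ 4 (mod 251).
So A = 4. Bashir then computes K = A^y mod p = 4^4 mod 251.
4^1 ≡ 4 (mod 251)
4^2 = (4^1)^2 ≡ 4^2 = 16 ≡ 16 (mod 251)
4^4 = (4^2)^2 ≡ 16^2 = 256 ≡ 5 (mod 251)

5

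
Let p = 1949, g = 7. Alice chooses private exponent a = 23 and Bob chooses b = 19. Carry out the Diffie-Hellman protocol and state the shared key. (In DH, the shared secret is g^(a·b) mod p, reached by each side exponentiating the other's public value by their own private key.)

Bob sends B = g^b mod p = 7^19 mod 1949.
7^1 ≡ 7 (mod 1949)
7^2 = (7^1)^2 ≡ 7^2 = 49 ≡ 49 (mod 1949)
7^4 = (7^2)^2 ≡ 49^2 = 2401 ≡ 452 (mod 1949)
7^8 = (7^4)^2 ≡ 452^2 = 204304 ≡ 1608 (mod 1949)
7^16 = (7^8)^2 ≡ 1608^2 = 2585664 ≡ 1290 (mod 1949)
7^19 = 7^16 · 7^2 · 7^1 ≡ 1290 · 49 · 7 ≡ 47 (mod 1949).
So B = 47. Alice then computes K = B^a mod p = 47^23 mod 1949.
47^1 ≡ 47 (mod 1949)
47^2 = (47^1)^2 ≡ 47^2 = 2209 ≡ 260 (mod 1949)
47^4 = (47^2)^2 ≡ 260^2 = 67600 ≡ 1334 (mod 1949)
47^8 = (47^4)^2 ≡ 1334^2 = 1779556 ≡ 119 (mod 1949)
47^16 = (47^8)^2 ≡ 119^2 = 14161 ≡ 518 (mod 1949)
47^23 = 47^16 · 47^4 · 47^2 · 47^1 ≡ 518 · 1334 · 260 · 47 ≡ 1353 (mod 1949).

1353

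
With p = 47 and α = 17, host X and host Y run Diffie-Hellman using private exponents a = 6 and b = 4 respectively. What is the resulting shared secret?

17

Host X sends A = α^a mod p = 17^6 mod 47.
17^1 ≡ 17 (mod 47)
17^2 = (17^1)^2 ≡ 17^2 = 289 ≡ 7 (mod 47)
17^4 = (17^2)^2 ≡ 7^2 = 49 ≡ 2 (mod 47)
17^6 = 17^4 · 17^2 ≡ 2 · 7 ≡ 14 (mod 47).
So A = 14. Host Y then computes K = A^b mod p = 14^4 mod 47.
14^1 ≡ 14 (mod 47)
14^2 = (14^1)^2 ≡ 14^2 = 196 ≡ 8 (mod 47)
14^4 = (14^2)^2 ≡ 8^2 = 64 ≡ 17 (mod 47)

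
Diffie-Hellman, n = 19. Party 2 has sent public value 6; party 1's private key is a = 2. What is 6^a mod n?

Shared key K = 6^2 mod 19.
6^1 ≡ 6 (mod 19)
6^2 = (6^1)^2 ≡ 6^2 = 36 ≡ 17 (mod 19)

17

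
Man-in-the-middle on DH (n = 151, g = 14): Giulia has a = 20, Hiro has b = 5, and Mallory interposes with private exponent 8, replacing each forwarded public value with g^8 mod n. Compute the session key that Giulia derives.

85

Giulia receives Mallory's public value M = 14^8 mod 151 instead of the honest one.
14^1 ≡ 14 (mod 151)
14^2 = (14^1)^2 ≡ 14^2 = 196 ≡ 45 (mod 151)
14^4 = (14^2)^2 ≡ 45^2 = 2025 ≡ 62 (mod 151)
14^8 = (14^4)^2 ≡ 62^2 = 3844 ≡ 69 (mod 151)
So M = 69. Giulia computes K = M^20 mod 151.
69^1 ≡ 69 (mod 151)
69^2 = (69^1)^2 ≡ 69^2 = 4761 ≡ 80 (mod 151)
69^4 = (69^2)^2 ≡ 80^2 = 6400 ≡ 58 (mod 151)
69^8 = (69^4)^2 ≡ 58^2 = 3364 ≡ 42 (mod 151)
69^16 = (69^8)^2 ≡ 42^2 = 1764 ≡ 103 (mod 151)
69^20 = 69^16 · 69^4 ≡ 103 · 58 ≡ 85 (mod 151).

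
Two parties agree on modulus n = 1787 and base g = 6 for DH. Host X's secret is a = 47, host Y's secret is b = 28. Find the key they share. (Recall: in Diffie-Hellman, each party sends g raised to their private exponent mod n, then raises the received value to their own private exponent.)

Host X sends A = g^a mod n = 6^47 mod 1787.
6^1 ≡ 6 (mod 1787)
6^2 = (6^1)^2 ≡ 6^2 = 36 ≡ 36 (mod 1787)
6^4 = (6^2)^2 ≡ 36^2 = 1296 ≡ 1296 (mod 1787)
6^8 = (6^4)^2 ≡ 1296^2 = 1679616 ≡ 1623 (mod 1787)
6^16 = (6^8)^2 ≡ 1623^2 = 2634129 ≡ 91 (mod 1787)
6^32 = (6^16)^2 ≡ 91^2 = 8281 ≡ 1133 (mod 1787)
6^47 = 6^32 · 6^8 · 6^4 · 6^2 · 6^1 ≡ 1133 · 1623 · 1296 · 36 · 6 ≡ 803 (mod 1787).
So A = 803. Host Y then computes K = A^b mod n = 803^28 mod 1787.
803^1 ≡ 803 (mod 1787)
803^2 = (803^1)^2 ≡ 803^2 = 644809 ≡ 1489 (mod 1787)
803^4 = (803^2)^2 ≡ 1489^2 = 2217121 ≡ 1241 (mod 1787)
803^8 = (803^4)^2 ≡ 1241^2 = 1540081 ≡ 1474 (mod 1787)
803^16 = (803^8)^2 ≡ 1474^2 = 2172676 ≡ 1471 (mod 1787)
803^28 = 803^16 · 803^8 · 803^4 ≡ 1471 · 1474 · 1241 ≡ 1159 (mod 1787).

1159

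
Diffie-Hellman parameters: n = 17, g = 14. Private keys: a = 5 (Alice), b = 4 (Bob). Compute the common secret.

13

Bob sends B = g^b mod n = 14^4 mod 17.
14^1 ≡ 14 (mod 17)
14^2 = (14^1)^2 ≡ 14^2 = 196 ≡ 9 (mod 17)
14^4 = (14^2)^2 ≡ 9^2 = 81 ≡ 13 (mod 17)
So B = 13. Alice then computes K = B^a mod n = 13^5 mod 17.
13^1 ≡ 13 (mod 17)
13^2 = (13^1)^2 ≡ 13^2 = 169 ≡ 16 (mod 17)
13^4 = (13^2)^2 ≡ 16^2 = 256 ≡ 1 (mod 17)
13^5 = 13^4 · 13^1 ≡ 1 · 13 ≡ 13 (mod 17).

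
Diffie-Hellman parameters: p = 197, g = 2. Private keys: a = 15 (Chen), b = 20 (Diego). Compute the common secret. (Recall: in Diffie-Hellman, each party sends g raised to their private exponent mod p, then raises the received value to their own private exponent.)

Diego sends B = g^b mod p = 2^20 mod 197.
2^1 ≡ 2 (mod 197)
2^2 = (2^1)^2 ≡ 2^2 = 4 ≡ 4 (mod 197)
2^4 = (2^2)^2 ≡ 4^2 = 16 ≡ 16 (mod 197)
2^8 = (2^4)^2 ≡ 16^2 = 256 ≡ 59 (mod 197)
2^16 = (2^8)^2 ≡ 59^2 = 3481 ≡ 132 (mod 197)
2^20 = 2^16 · 2^4 ≡ 132 · 16 ≡ 142 (mod 197).
So B = 142. Chen then computes K = B^a mod p = 142^15 mod 197.
142^1 ≡ 142 (mod 197)
142^2 = (142^1)^2 ≡ 142^2 = 20164 ≡ 70 (mod 197)
142^4 = (142^2)^2 ≡ 70^2 = 4900 ≡ 172 (mod 197)
142^8 = (142^4)^2 ≡ 172^2 = 29584 ≡ 34 (mod 197)
142^15 = 142^8 · 142^4 · 142^2 · 142^1 ≡ 34 · 172 · 70 · 142 ≡ 133 (mod 197).

133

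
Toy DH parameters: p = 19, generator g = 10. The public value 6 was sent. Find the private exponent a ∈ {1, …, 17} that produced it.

Try successive powers of 10 modulo 19:
10^1 ≡ 10
10^2 ≡ 5
10^3 ≡ 12
10^4 ≡ 6
Found: a = 4.

4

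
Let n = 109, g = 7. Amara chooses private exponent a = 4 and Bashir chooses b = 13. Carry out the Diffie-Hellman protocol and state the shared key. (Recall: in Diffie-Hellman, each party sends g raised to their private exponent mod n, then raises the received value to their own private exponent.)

89

Amara sends A = g^a mod n = 7^4 mod 109.
7^1 ≡ 7 (mod 109)
7^2 = (7^1)^2 ≡ 7^2 = 49 ≡ 49 (mod 109)
7^4 = (7^2)^2 ≡ 49^2 = 2401 ≡ 3 (mod 109)
So A = 3. Bashir then computes K = A^b mod n = 3^13 mod 109.
3^1 ≡ 3 (mod 109)
3^2 = (3^1)^2 ≡ 3^2 = 9 ≡ 9 (mod 109)
3^4 = (3^2)^2 ≡ 9^2 = 81 ≡ 81 (mod 109)
3^8 = (3^4)^2 ≡ 81^2 = 6561 ≡ 21 (mod 109)
3^13 = 3^8 · 3^4 · 3^1 ≡ 21 · 81 · 3 ≡ 89 (mod 109).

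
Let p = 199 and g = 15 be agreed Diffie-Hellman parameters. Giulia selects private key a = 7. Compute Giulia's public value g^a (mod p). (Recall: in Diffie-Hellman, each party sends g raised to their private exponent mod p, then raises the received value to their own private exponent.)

164

Public value = 15^7 (mod 199).
15^1 ≡ 15 (mod 199)
15^2 = (15^1)^2 ≡ 15^2 = 225 ≡ 26 (mod 199)
15^4 = (15^2)^2 ≡ 26^2 = 676 ≡ 79 (mod 199)
15^7 = 15^4 · 15^2 · 15^1 ≡ 79 · 26 · 15 ≡ 164 (mod 199).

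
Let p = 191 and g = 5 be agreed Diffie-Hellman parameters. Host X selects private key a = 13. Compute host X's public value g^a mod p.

160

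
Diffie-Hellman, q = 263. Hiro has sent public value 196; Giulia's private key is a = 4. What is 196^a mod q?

61

Shared key K = 196^4 mod 263.
196^1 ≡ 196 (mod 263)
196^2 = (196^1)^2 ≡ 196^2 = 38416 ≡ 18 (mod 263)
196^4 = (196^2)^2 ≡ 18^2 = 324 ≡ 61 (mod 263)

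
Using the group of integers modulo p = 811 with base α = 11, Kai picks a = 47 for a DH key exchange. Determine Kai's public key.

303

Public value = 11^47 (mod 811).
11^1 ≡ 11 (mod 811)
11^2 = (11^1)^2 ≡ 11^2 = 121 ≡ 121 (mod 811)
11^4 = (11^2)^2 ≡ 121^2 = 14641 ≡ 43 (mod 811)
11^8 = (11^4)^2 ≡ 43^2 = 1849 ≡ 227 (mod 811)
11^16 = (11^8)^2 ≡ 227^2 = 51529 ≡ 436 (mod 811)
11^32 = (11^16)^2 ≡ 436^2 = 190096 ≡ 322 (mod 811)
11^47 = 11^32 · 11^8 · 11^4 · 11^2 · 11^1 ≡ 322 · 227 · 43 · 121 · 11 ≡ 303 (mod 811).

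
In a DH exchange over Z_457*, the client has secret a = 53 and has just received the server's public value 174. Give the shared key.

Shared key K = 174^53 mod 457.
174^1 ≡ 174 (mod 457)
174^2 = (174^1)^2 ≡ 174^2 = 30276 ≡ 114 (mod 457)
174^4 = (174^2)^2 ≡ 114^2 = 12996 ≡ 200 (mod 457)
174^8 = (174^4)^2 ≡ 200^2 = 40000 ≡ 241 (mod 457)
174^16 = (174^8)^2 ≡ 241^2 = 58081 ≡ 42 (mod 457)
174^32 = (174^16)^2 ≡ 42^2 = 1764 ≡ 393 (mod 457)
174^53 = 174^32 · 174^16 · 174^4 · 174^1 ≡ 393 · 42 · 200 · 174 ≡ 16 (mod 457).

16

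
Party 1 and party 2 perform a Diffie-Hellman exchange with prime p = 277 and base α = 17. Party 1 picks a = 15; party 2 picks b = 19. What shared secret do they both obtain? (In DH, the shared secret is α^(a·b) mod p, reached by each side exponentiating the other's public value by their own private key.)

Party 2 sends B = α^b mod p = 17^19 mod 277.
17^1 ≡ 17 (mod 277)
17^2 = (17^1)^2 ≡ 17^2 = 289 ≡ 12 (mod 277)
17^4 = (17^2)^2 ≡ 12^2 = 144 ≡ 144 (mod 277)
17^8 = (17^4)^2 ≡ 144^2 = 20736 ≡ 238 (mod 277)
17^16 = (17^8)^2 ≡ 238^2 = 56644 ≡ 136 (mod 277)
17^19 = 17^16 · 17^2 · 17^1 ≡ 136 · 12 · 17 ≡ 44 (mod 277).
So B = 44. Party 1 then computes K = B^a mod p = 44^15 mod 277.
44^1 ≡ 44 (mod 277)
44^2 = (44^1)^2 ≡ 44^2 = 1936 ≡ 274 (mod 277)
44^4 = (44^2)^2 ≡ 274^2 = 75076 ≡ 9 (mod 277)
44^8 = (44^4)^2 ≡ 9^2 = 81 ≡ 81 (mod 277)
44^15 = 44^8 · 44^4 · 44^2 · 44^1 ≡ 81 · 9 · 274 · 44 ≡ 168 (mod 277).

168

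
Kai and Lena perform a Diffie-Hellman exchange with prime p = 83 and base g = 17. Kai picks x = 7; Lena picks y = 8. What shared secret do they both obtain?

37

Lena sends B = g^y mod p = 17^8 mod 83.
17^1 ≡ 17 (mod 83)
17^2 = (17^1)^2 ≡ 17^2 = 289 ≡ 40 (mod 83)
17^4 = (17^2)^2 ≡ 40^2 = 1600 ≡ 23 (mod 83)
17^8 = (17^4)^2 ≡ 23^2 = 529 ≡ 31 (mod 83)
So B = 31. Kai then computes K = B^x mod p = 31^7 mod 83.
31^1 ≡ 31 (mod 83)
31^2 = (31^1)^2 ≡ 31^2 = 961 ≡ 48 (mod 83)
31^4 = (31^2)^2 ≡ 48^2 = 2304 ≡ 63 (mod 83)
31^7 = 31^4 · 31^2 · 31^1 ≡ 63 · 48 · 31 ≡ 37 (mod 83).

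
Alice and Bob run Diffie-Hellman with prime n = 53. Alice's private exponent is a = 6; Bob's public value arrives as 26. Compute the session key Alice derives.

Shared key K = 26^6 mod 53.
26^1 ≡ 26 (mod 53)
26^2 = (26^1)^2 ≡ 26^2 = 676 ≡ 40 (mod 53)
26^4 = (26^2)^2 ≡ 40^2 = 1600 ≡ 10 (mod 53)
26^6 = 26^4 · 26^2 ≡ 10 · 40 ≡ 29 (mod 53).

29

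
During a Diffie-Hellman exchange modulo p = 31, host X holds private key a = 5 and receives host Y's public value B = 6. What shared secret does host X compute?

Shared key K = 6^5 mod 31.
6^1 ≡ 6 (mod 31)
6^2 = (6^1)^2 ≡ 6^2 = 36 ≡ 5 (mod 31)
6^4 = (6^2)^2 ≡ 5^2 = 25 ≡ 25 (mod 31)
6^5 = 6^4 · 6^1 ≡ 25 · 6 ≡ 26 (mod 31).

26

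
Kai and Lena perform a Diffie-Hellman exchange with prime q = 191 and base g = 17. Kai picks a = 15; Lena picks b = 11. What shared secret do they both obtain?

30

Lena sends B = g^b mod q = 17^11 mod 191.
17^1 ≡ 17 (mod 191)
17^2 = (17^1)^2 ≡ 17^2 = 289 ≡ 98 (mod 191)
17^4 = (17^2)^2 ≡ 98^2 = 9604 ≡ 54 (mod 191)
17^8 = (17^4)^2 ≡ 54^2 = 2916 ≡ 51 (mod 191)
17^11 = 17^8 · 17^2 · 17^1 ≡ 51 · 98 · 17 ≡ 162 (mod 191).
So B = 162. Kai then computes K = B^a mod q = 162^15 mod 191.
162^1 ≡ 162 (mod 191)
162^2 = (162^1)^2 ≡ 162^2 = 26244 ≡ 77 (mod 191)
162^4 = (162^2)^2 ≡ 77^2 = 5929 ≡ 8 (mod 191)
162^8 = (162^4)^2 ≡ 8^2 = 64 ≡ 64 (mod 191)
162^15 = 162^8 · 162^4 · 162^2 · 162^1 ≡ 64 · 8 · 77 · 162 ≡ 30 (mod 191).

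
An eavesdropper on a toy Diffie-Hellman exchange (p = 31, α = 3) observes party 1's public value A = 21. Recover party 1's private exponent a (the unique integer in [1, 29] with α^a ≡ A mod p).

29

Try successive powers of 3 modulo 31:
3^1 ≡ 3
3^2 ≡ 9
3^3 ≡ 27
3^4 ≡ 19
3^5 ≡ 26
3^6 ≡ 16
3^7 ≡ 17
3^8 ≡ 20
3^9 ≡ 29
3^10 ≡ 25
3^11 ≡ 13
3^12 ≡ 8
3^13 ≡ 24
3^14 ≡ 10
3^15 ≡ 30
3^16 ≡ 28
3^17 ≡ 22
3^18 ≡ 4
3^19 ≡ 12
3^20 ≡ 5
3^21 ≡ 15
3^22 ≡ 14
3^23 ≡ 11
3^24 ≡ 2
3^25 ≡ 6
3^26 ≡ 18
3^27 ≡ 23
3^28 ≡ 7
3^29 ≡ 21
Found: a = 29.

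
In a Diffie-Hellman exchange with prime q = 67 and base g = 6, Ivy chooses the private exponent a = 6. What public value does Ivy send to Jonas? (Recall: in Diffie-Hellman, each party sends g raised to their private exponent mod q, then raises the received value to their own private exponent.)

24

Public value = 6^6 (mod 67).
6^1 ≡ 6 (mod 67)
6^2 = (6^1)^2 ≡ 6^2 = 36 ≡ 36 (mod 67)
6^4 = (6^2)^2 ≡ 36^2 = 1296 ≡ 23 (mod 67)
6^6 = 6^4 · 6^2 ≡ 23 · 36 ≡ 24 (mod 67).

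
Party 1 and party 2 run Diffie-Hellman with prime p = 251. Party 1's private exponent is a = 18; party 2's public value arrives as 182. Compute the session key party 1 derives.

4

Shared key K = 182^18 mod 251.
182^1 ≡ 182 (mod 251)
182^2 = (182^1)^2 ≡ 182^2 = 33124 ≡ 243 (mod 251)
182^4 = (182^2)^2 ≡ 243^2 = 59049 ≡ 64 (mod 251)
182^8 = (182^4)^2 ≡ 64^2 = 4096 ≡ 80 (mod 251)
182^16 = (182^8)^2 ≡ 80^2 = 6400 ≡ 125 (mod 251)
182^18 = 182^16 · 182^2 ≡ 125 · 243 ≡ 4 (mod 251).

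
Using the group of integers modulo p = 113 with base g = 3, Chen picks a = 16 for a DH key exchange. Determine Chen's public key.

49

Public value = 3^16 mod 113.
3^1 ≡ 3 (mod 113)
3^2 = (3^1)^2 ≡ 3^2 = 9 ≡ 9 (mod 113)
3^4 = (3^2)^2 ≡ 9^2 = 81 ≡ 81 (mod 113)
3^8 = (3^4)^2 ≡ 81^2 = 6561 ≡ 7 (mod 113)
3^16 = (3^8)^2 ≡ 7^2 = 49 ≡ 49 (mod 113)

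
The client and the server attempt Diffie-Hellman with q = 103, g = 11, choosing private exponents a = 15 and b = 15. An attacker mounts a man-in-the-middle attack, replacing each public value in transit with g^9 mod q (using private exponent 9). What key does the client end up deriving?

80

The client receives an attacker's public value M = 11^9 mod 103 instead of the honest one.
11^1 ≡ 11 (mod 103)
11^2 = (11^1)^2 ≡ 11^2 = 121 ≡ 18 (mod 103)
11^4 = (11^2)^2 ≡ 18^2 = 324 ≡ 15 (mod 103)
11^8 = (11^4)^2 ≡ 15^2 = 225 ≡ 19 (mod 103)
11^9 = 11^8 · 11^1 ≡ 19 · 11 ≡ 3 (mod 103).
So M = 3. The client computes K = M^15 mod 103.
3^1 ≡ 3 (mod 103)
3^2 = (3^1)^2 ≡ 3^2 = 9 ≡ 9 (mod 103)
3^4 = (3^2)^2 ≡ 9^2 = 81 ≡ 81 (mod 103)
3^8 = (3^4)^2 ≡ 81^2 = 6561 ≡ 72 (mod 103)
3^15 = 3^8 · 3^4 · 3^2 · 3^1 ≡ 72 · 81 · 9 · 3 ≡ 80 (mod 103).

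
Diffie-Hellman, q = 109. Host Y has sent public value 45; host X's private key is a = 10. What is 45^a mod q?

45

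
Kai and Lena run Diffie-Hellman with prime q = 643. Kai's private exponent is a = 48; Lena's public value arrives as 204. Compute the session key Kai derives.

323

Shared key K = 204^48 mod 643.
204^1 ≡ 204 (mod 643)
204^2 = (204^1)^2 ≡ 204^2 = 41616 ≡ 464 (mod 643)
204^4 = (204^2)^2 ≡ 464^2 = 215296 ≡ 534 (mod 643)
204^8 = (204^4)^2 ≡ 534^2 = 285156 ≡ 307 (mod 643)
204^16 = (204^8)^2 ≡ 307^2 = 94249 ≡ 371 (mod 643)
204^32 = (204^16)^2 ≡ 371^2 = 137641 ≡ 39 (mod 643)
204^48 = 204^32 · 204^16 ≡ 39 · 371 ≡ 323 (mod 643).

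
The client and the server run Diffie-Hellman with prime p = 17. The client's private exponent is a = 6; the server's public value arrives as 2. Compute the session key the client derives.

Shared key K = 2^6 mod 17.
2^1 ≡ 2 (mod 17)
2^2 = (2^1)^2 ≡ 2^2 = 4 ≡ 4 (mod 17)
2^4 = (2^2)^2 ≡ 4^2 = 16 ≡ 16 (mod 17)
2^6 = 2^4 · 2^2 ≡ 16 · 4 ≡ 13 (mod 17).

13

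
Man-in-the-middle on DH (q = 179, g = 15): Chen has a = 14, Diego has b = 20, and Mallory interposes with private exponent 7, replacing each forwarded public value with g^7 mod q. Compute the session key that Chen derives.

145

Chen receives Mallory's public value M = 15^7 mod 179 instead of the honest one.
15^1 ≡ 15 (mod 179)
15^2 = (15^1)^2 ≡ 15^2 = 225 ≡ 46 (mod 179)
15^4 = (15^2)^2 ≡ 46^2 = 2116 ≡ 147 (mod 179)
15^7 = 15^4 · 15^2 · 15^1 ≡ 147 · 46 · 15 ≡ 116 (mod 179).
So M = 116. Chen computes K = M^14 mod 179.
116^1 ≡ 116 (mod 179)
116^2 = (116^1)^2 ≡ 116^2 = 13456 ≡ 31 (mod 179)
116^4 = (116^2)^2 ≡ 31^2 = 961 ≡ 66 (mod 179)
116^8 = (116^4)^2 ≡ 66^2 = 4356 ≡ 60 (mod 179)
116^14 = 116^8 · 116^4 · 116^2 ≡ 60 · 66 · 31 ≡ 145 (mod 179).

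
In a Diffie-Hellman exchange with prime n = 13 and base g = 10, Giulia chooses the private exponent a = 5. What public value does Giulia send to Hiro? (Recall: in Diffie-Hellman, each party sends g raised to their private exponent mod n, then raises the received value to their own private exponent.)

Public value = 10^5 mod 13.
10^1 ≡ 10 (mod 13)
10^2 = (10^1)^2 ≡ 10^2 = 100 ≡ 9 (mod 13)
10^4 = (10^2)^2 ≡ 9^2 = 81 ≡ 3 (mod 13)
10^5 = 10^4 · 10^1 ≡ 3 · 10 ≡ 4 (mod 13).

4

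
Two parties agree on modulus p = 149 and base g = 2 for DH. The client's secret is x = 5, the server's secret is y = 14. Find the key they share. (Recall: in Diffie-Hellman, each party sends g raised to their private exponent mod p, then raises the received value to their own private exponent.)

The client sends A = g^x mod p = 2^5 mod 149.
2^1 ≡ 2 (mod 149)
2^2 = (2^1)^2 ≡ 2^2 = 4 ≡ 4 (mod 149)
2^4 = (2^2)^2 ≡ 4^2 = 16 ≡ 16 (mod 149)
2^5 = 2^4 · 2^1 ≡ 16 · 2 ≡ 32 (mod 149).
So A = 32. The server then computes K = A^y mod p = 32^14 mod 149.
32^1 ≡ 32 (mod 149)
32^2 = (32^1)^2 ≡ 32^2 = 1024 ≡ 130 (mod 149)
32^4 = (32^2)^2 ≡ 130^2 = 16900 ≡ 63 (mod 149)
32^8 = (32^4)^2 ≡ 63^2 = 3969 ≡ 95 (mod 149)
32^14 = 32^8 · 32^4 · 32^2 ≡ 95 · 63 · 130 ≡ 121 (mod 149).

121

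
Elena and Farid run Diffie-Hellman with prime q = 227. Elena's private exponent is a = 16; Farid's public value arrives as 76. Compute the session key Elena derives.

53

Shared key K = 76^16 mod 227.
76^1 ≡ 76 (mod 227)
76^2 = (76^1)^2 ≡ 76^2 = 5776 ≡ 101 (mod 227)
76^4 = (76^2)^2 ≡ 101^2 = 10201 ≡ 213 (mod 227)
76^8 = (76^4)^2 ≡ 213^2 = 45369 ≡ 196 (mod 227)
76^16 = (76^8)^2 ≡ 196^2 = 38416 ≡ 53 (mod 227)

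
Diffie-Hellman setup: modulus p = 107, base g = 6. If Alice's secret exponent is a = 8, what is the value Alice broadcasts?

37

Public value = 6^8 mod 107.
6^1 ≡ 6 (mod 107)
6^2 = (6^1)^2 ≡ 6^2 = 36 ≡ 36 (mod 107)
6^4 = (6^2)^2 ≡ 36^2 = 1296 ≡ 12 (mod 107)
6^8 = (6^4)^2 ≡ 12^2 = 144 ≡ 37 (mod 107)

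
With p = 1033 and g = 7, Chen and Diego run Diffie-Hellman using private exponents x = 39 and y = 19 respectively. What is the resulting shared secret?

805

Diego sends B = g^y mod p = 7^19 mod 1033.
7^1 ≡ 7 (mod 1033)
7^2 = (7^1)^2 ≡ 7^2 = 49 ≡ 49 (mod 1033)
7^4 = (7^2)^2 ≡ 49^2 = 2401 ≡ 335 (mod 1033)
7^8 = (7^4)^2 ≡ 335^2 = 112225 ≡ 661 (mod 1033)
7^16 = (7^8)^2 ≡ 661^2 = 436921 ≡ 995 (mod 1033)
7^19 = 7^16 · 7^2 · 7^1 ≡ 995 · 49 · 7 ≡ 395 (mod 1033).
So B = 395. Chen then computes K = B^x mod p = 395^39 mod 1033.
395^1 ≡ 395 (mod 1033)
395^2 = (395^1)^2 ≡ 395^2 = 156025 ≡ 42 (mod 1033)
395^4 = (395^2)^2 ≡ 42^2 = 1764 ≡ 731 (mod 1033)
395^8 = (395^4)^2 ≡ 731^2 = 534361 ≡ 300 (mod 1033)
395^16 = (395^8)^2 ≡ 300^2 = 90000 ≡ 129 (mod 1033)
395^32 = (395^16)^2 ≡ 129^2 = 16641 ≡ 113 (mod 1033)
395^39 = 395^32 · 395^4 · 395^2 · 395^1 ≡ 113 · 731 · 42 · 395 ≡ 805 (mod 1033).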